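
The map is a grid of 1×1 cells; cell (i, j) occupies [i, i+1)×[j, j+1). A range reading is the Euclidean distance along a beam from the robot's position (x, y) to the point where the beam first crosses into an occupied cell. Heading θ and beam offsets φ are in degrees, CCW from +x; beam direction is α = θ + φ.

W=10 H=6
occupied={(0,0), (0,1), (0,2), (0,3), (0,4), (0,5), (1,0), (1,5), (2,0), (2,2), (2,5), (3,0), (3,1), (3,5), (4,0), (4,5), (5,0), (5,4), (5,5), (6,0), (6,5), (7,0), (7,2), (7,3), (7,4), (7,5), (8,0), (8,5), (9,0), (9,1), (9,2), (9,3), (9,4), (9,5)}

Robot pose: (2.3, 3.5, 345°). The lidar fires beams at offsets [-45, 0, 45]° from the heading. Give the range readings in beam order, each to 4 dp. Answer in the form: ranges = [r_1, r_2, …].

beam 1: φ=-45°, α=300°
  dir = (cos 300°, sin 300°) = (0.5000, -0.8660); from cell (2,3)
  next x-line at t=1.4000, next y-line at t=0.5774; Δt_x=2.0000, Δt_y=1.1547
    y: enter (2,2) at t=0.5774 ← occupied
  → r_1 = 0.5774
beam 2: φ=0°, α=345°
  dir = (cos 345°, sin 345°) = (0.9659, -0.2588); from cell (2,3)
  next x-line at t=0.7247, next y-line at t=1.9319; Δt_x=1.0353, Δt_y=3.8637
    x: enter (3,3) at t=0.7247
    x: enter (4,3) at t=1.7600
    y: enter (4,2) at t=1.9319
    x: enter (5,2) at t=2.7952
    x: enter (6,2) at t=3.8305
    x: enter (7,2) at t=4.8658 ← occupied
  → r_2 = 4.8658
beam 3: φ=45°, α=30°
  dir = (cos 30°, sin 30°) = (0.8660, 0.5000); from cell (2,3)
  next x-line at t=0.8083, next y-line at t=1.0000; Δt_x=1.1547, Δt_y=2.0000
    x: enter (3,3) at t=0.8083
    y: enter (3,4) at t=1.0000
    x: enter (4,4) at t=1.9630
    y: enter (4,5) at t=3.0000 ← occupied
  → r_3 = 3.0000

ranges = [0.5774, 4.8658, 3.0000]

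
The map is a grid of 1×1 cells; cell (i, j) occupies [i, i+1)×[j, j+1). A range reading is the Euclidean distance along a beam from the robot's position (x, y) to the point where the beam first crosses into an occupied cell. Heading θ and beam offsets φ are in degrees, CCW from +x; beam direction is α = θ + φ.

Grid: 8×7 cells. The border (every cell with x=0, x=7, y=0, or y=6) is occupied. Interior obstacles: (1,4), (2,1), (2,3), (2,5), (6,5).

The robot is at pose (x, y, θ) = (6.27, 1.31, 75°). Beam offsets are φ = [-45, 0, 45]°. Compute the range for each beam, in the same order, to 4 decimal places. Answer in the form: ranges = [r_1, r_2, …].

beam 1: φ=-45°, α=30°
  dir = (cos 30°, sin 30°) = (0.8660, 0.5000); from cell (6,1)
  next x-line at t=0.8429, next y-line at t=1.3800; Δt_x=1.1547, Δt_y=2.0000
    x: enter (7,1) at t=0.8429 ← occupied
  → r_1 = 0.8429
beam 2: φ=0°, α=75°
  dir = (cos 75°, sin 75°) = (0.2588, 0.9659); from cell (6,1)
  next x-line at t=2.8205, next y-line at t=0.7143; Δt_x=3.8637, Δt_y=1.0353
    y: enter (6,2) at t=0.7143
    y: enter (6,3) at t=1.7496
    y: enter (6,4) at t=2.7849
    x: enter (7,4) at t=2.8205 ← occupied
  → r_2 = 2.8205
beam 3: φ=45°, α=120°
  dir = (cos 120°, sin 120°) = (-0.5000, 0.8660); from cell (6,1)
  next x-line at t=0.5400, next y-line at t=0.7967; Δt_x=2.0000, Δt_y=1.1547
    x: enter (5,1) at t=0.5400
    y: enter (5,2) at t=0.7967
    y: enter (5,3) at t=1.9514
    x: enter (4,3) at t=2.5400
    y: enter (4,4) at t=3.1061
    y: enter (4,5) at t=4.2608
    x: enter (3,5) at t=4.5400
    y: enter (3,6) at t=5.4155 ← occupied
  → r_3 = 5.4155

ranges = [0.8429, 2.8205, 5.4155]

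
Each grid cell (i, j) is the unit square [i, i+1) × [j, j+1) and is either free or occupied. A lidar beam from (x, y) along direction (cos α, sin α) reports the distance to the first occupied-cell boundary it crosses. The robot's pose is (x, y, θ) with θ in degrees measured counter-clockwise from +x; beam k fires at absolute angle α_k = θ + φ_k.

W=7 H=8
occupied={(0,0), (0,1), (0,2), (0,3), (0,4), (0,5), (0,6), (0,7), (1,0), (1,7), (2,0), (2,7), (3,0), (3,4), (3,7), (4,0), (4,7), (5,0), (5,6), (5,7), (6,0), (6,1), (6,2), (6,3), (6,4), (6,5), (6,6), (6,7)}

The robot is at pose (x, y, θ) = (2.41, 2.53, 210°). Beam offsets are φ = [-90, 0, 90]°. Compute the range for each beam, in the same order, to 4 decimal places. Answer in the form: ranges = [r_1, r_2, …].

beam 1: φ=-90°, α=120°
  d=(-0.5000,0.8660)  start (2,2)  tX=0.8200 tY=0.5427  stride 1/|dx|=2.0000 1/|dy|=1.1547
    cross y-line → (2,3), t=0.5427
    cross x-line → (1,3), t=0.8200
    cross y-line → (1,4), t=1.6974
    cross x-line → (0,4), t=2.8200 (wall)
  → r_1 = 2.8200
beam 2: φ=0°, α=210°
  d=(-0.8660,-0.5000)  start (2,2)  tX=0.4734 tY=1.0600  stride 1/|dx|=1.1547 1/|dy|=2.0000
    cross x-line → (1,2), t=0.4734
    cross y-line → (1,1), t=1.0600
    cross x-line → (0,1), t=1.6281 (wall)
  → r_2 = 1.6281
beam 3: φ=90°, α=300°
  d=(0.5000,-0.8660)  start (2,2)  tX=1.1800 tY=0.6120  stride 1/|dx|=2.0000 1/|dy|=1.1547
    cross y-line → (2,1), t=0.6120
    cross x-line → (3,1), t=1.1800
    cross y-line → (3,0), t=1.7667 (wall)
  → r_3 = 1.7667

ranges = [2.8200, 1.6281, 1.7667]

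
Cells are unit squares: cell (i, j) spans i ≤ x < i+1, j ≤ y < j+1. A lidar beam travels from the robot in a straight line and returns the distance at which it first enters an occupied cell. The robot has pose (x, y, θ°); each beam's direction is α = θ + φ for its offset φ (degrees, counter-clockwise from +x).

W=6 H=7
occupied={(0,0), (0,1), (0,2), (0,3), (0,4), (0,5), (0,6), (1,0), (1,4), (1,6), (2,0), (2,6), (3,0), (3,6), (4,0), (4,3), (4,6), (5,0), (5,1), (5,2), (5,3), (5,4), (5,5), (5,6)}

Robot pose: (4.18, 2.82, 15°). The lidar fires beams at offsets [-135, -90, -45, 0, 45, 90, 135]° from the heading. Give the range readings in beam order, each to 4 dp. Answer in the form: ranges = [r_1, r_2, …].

ranges = [2.1016, 1.8842, 0.9469, 0.6955, 0.2078, 0.1863, 2.5172]

beam 1: φ=-135°, α=240°
  d=(-0.5000,-0.8660)  start (4,2)  tX=0.3600 tY=0.9469  stride 1/|dx|=2.0000 1/|dy|=1.1547
    cross x-line → (3,2), t=0.3600
    cross y-line → (3,1), t=0.9469
    cross y-line → (3,0), t=2.1016 (wall)
  → r_1 = 2.1016
beam 2: φ=-90°, α=285°
  d=(0.2588,-0.9659)  start (4,2)  tX=3.1682 tY=0.8489  stride 1/|dx|=3.8637 1/|dy|=1.0353
    cross y-line → (4,1), t=0.8489
    cross y-line → (4,0), t=1.8842 (wall)
  → r_2 = 1.8842
beam 3: φ=-45°, α=330°
  d=(0.8660,-0.5000)  start (4,2)  tX=0.9469 tY=1.6400  stride 1/|dx|=1.1547 1/|dy|=2.0000
    cross x-line → (5,2), t=0.9469 (wall)
  → r_3 = 0.9469
beam 4: φ=0°, α=15°
  d=(0.9659,0.2588)  start (4,2)  tX=0.8489 tY=0.6955  stride 1/|dx|=1.0353 1/|dy|=3.8637
    cross y-line → (4,3), t=0.6955 (wall)
  → r_4 = 0.6955
beam 5: φ=45°, α=60°
  d=(0.5000,0.8660)  start (4,2)  tX=1.6400 tY=0.2078  stride 1/|dx|=2.0000 1/|dy|=1.1547
    cross y-line → (4,3), t=0.2078 (wall)
  → r_5 = 0.2078
beam 6: φ=90°, α=105°
  d=(-0.2588,0.9659)  start (4,2)  tX=0.6955 tY=0.1863  stride 1/|dx|=3.8637 1/|dy|=1.0353
    cross y-line → (4,3), t=0.1863 (wall)
  → r_6 = 0.1863
beam 7: φ=135°, α=150°
  d=(-0.8660,0.5000)  start (4,2)  tX=0.2078 tY=0.3600  stride 1/|dx|=1.1547 1/|dy|=2.0000
    cross x-line → (3,2), t=0.2078
    cross y-line → (3,3), t=0.3600
    cross x-line → (2,3), t=1.3625
    cross y-line → (2,4), t=2.3600
    cross x-line → (1,4), t=2.5172 (wall)
  → r_7 = 2.5172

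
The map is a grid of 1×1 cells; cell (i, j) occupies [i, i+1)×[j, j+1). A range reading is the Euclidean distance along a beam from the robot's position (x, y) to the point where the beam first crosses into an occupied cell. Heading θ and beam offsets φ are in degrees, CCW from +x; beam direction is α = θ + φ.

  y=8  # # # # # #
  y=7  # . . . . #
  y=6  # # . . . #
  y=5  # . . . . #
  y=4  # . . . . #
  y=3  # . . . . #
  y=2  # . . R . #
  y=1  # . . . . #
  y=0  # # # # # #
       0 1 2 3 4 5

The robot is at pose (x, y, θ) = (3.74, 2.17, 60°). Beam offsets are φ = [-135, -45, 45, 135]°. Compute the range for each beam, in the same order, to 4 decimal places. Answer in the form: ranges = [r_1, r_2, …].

ranges = [1.2113, 1.3044, 6.0357, 2.8367]

beam 1: φ=-135°, α=285°
  dir = (cos 285°, sin 285°) = (0.2588, -0.9659); from cell (3,2)
  next x-line at t=1.0046, next y-line at t=0.1760; Δt_x=3.8637, Δt_y=1.0353
    y: enter (3,1) at t=0.1760
    x: enter (4,1) at t=1.0046
    y: enter (4,0) at t=1.2113 ← occupied
  → r_1 = 1.2113
beam 2: φ=-45°, α=15°
  dir = (cos 15°, sin 15°) = (0.9659, 0.2588); from cell (3,2)
  next x-line at t=0.2692, next y-line at t=3.2069; Δt_x=1.0353, Δt_y=3.8637
    x: enter (4,2) at t=0.2692
    x: enter (5,2) at t=1.3044 ← occupied
  → r_2 = 1.3044
beam 3: φ=45°, α=105°
  dir = (cos 105°, sin 105°) = (-0.2588, 0.9659); from cell (3,2)
  next x-line at t=2.8591, next y-line at t=0.8593; Δt_x=3.8637, Δt_y=1.0353
    y: enter (3,3) at t=0.8593
    y: enter (3,4) at t=1.8946
    x: enter (2,4) at t=2.8591
    y: enter (2,5) at t=2.9298
    y: enter (2,6) at t=3.9651
    y: enter (2,7) at t=5.0004
    y: enter (2,8) at t=6.0357 ← occupied
  → r_3 = 6.0357
beam 4: φ=135°, α=195°
  dir = (cos 195°, sin 195°) = (-0.9659, -0.2588); from cell (3,2)
  next x-line at t=0.7661, next y-line at t=0.6568; Δt_x=1.0353, Δt_y=3.8637
    y: enter (3,1) at t=0.6568
    x: enter (2,1) at t=0.7661
    x: enter (1,1) at t=1.8014
    x: enter (0,1) at t=2.8367 ← occupied
  → r_4 = 2.8367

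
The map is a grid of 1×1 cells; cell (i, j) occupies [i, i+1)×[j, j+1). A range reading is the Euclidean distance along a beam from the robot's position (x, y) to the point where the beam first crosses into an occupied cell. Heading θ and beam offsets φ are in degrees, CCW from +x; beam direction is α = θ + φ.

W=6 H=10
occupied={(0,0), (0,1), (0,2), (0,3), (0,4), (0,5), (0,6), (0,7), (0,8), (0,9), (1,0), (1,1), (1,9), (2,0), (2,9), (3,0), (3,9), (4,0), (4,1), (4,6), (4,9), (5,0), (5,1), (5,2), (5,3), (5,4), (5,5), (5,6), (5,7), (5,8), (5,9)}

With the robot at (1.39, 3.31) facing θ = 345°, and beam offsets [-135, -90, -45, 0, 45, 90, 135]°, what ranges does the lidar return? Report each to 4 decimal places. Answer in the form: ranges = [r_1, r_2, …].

ranges = [0.4503, 1.3562, 2.6674, 3.7373, 4.1685, 5.8907, 0.7800]

beam 1: φ=-135°, α=210°
  d=(-0.8660,-0.5000)  start (1,3)  tX=0.4503 tY=0.6200  stride 1/|dx|=1.1547 1/|dy|=2.0000
    cross x-line → (0,3), t=0.4503 (wall)
  → r_1 = 0.4503
beam 2: φ=-90°, α=255°
  d=(-0.2588,-0.9659)  start (1,3)  tX=1.5068 tY=0.3209  stride 1/|dx|=3.8637 1/|dy|=1.0353
    cross y-line → (1,2), t=0.3209
    cross y-line → (1,1), t=1.3562 (wall)
  → r_2 = 1.3562
beam 3: φ=-45°, α=300°
  d=(0.5000,-0.8660)  start (1,3)  tX=1.2200 tY=0.3580  stride 1/|dx|=2.0000 1/|dy|=1.1547
    cross y-line → (1,2), t=0.3580
    cross x-line → (2,2), t=1.2200
    cross y-line → (2,1), t=1.5127
    cross y-line → (2,0), t=2.6674 (wall)
  → r_3 = 2.6674
beam 4: φ=0°, α=345°
  d=(0.9659,-0.2588)  start (1,3)  tX=0.6315 tY=1.1977  stride 1/|dx|=1.0353 1/|dy|=3.8637
    cross x-line → (2,3), t=0.6315
    cross y-line → (2,2), t=1.1977
    cross x-line → (3,2), t=1.6668
    cross x-line → (4,2), t=2.7021
    cross x-line → (5,2), t=3.7373 (wall)
  → r_4 = 3.7373
beam 5: φ=45°, α=30°
  d=(0.8660,0.5000)  start (1,3)  tX=0.7044 tY=1.3800  stride 1/|dx|=1.1547 1/|dy|=2.0000
    cross x-line → (2,3), t=0.7044
    cross y-line → (2,4), t=1.3800
    cross x-line → (3,4), t=1.8591
    cross x-line → (4,4), t=3.0138
    cross y-line → (4,5), t=3.3800
    cross x-line → (5,5), t=4.1685 (wall)
  → r_5 = 4.1685
beam 6: φ=90°, α=75°
  d=(0.2588,0.9659)  start (1,3)  tX=2.3569 tY=0.7143  stride 1/|dx|=3.8637 1/|dy|=1.0353
    cross y-line → (1,4), t=0.7143
    cross y-line → (1,5), t=1.7496
    cross x-line → (2,5), t=2.3569
    cross y-line → (2,6), t=2.7849
    cross y-line → (2,7), t=3.8202
    cross y-line → (2,8), t=4.8554
    cross y-line → (2,9), t=5.8907 (wall)
  → r_6 = 5.8907
beam 7: φ=135°, α=120°
  d=(-0.5000,0.8660)  start (1,3)  tX=0.7800 tY=0.7967  stride 1/|dx|=2.0000 1/|dy|=1.1547
    cross x-line → (0,3), t=0.7800 (wall)
  → r_7 = 0.7800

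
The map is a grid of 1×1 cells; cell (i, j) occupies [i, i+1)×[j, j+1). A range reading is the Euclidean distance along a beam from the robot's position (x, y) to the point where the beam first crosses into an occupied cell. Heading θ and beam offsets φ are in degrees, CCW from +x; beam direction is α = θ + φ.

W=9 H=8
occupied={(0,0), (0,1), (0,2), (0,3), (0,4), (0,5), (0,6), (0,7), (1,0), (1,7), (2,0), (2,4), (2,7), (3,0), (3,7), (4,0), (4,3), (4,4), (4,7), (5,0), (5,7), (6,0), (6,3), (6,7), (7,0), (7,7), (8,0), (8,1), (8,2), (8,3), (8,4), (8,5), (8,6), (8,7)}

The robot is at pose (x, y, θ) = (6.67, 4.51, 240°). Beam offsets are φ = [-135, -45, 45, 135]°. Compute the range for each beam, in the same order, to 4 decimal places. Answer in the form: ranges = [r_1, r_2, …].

beam 1: φ=-135°, α=105°
  dir = (cos 105°, sin 105°) = (-0.2588, 0.9659); from cell (6,4)
  next x-line at t=2.5887, next y-line at t=0.5073; Δt_x=3.8637, Δt_y=1.0353
    y: enter (6,5) at t=0.5073
    y: enter (6,6) at t=1.5426
    y: enter (6,7) at t=2.5778 ← occupied
  → r_1 = 2.5778
beam 2: φ=-45°, α=195°
  dir = (cos 195°, sin 195°) = (-0.9659, -0.2588); from cell (6,4)
  next x-line at t=0.6936, next y-line at t=1.9705; Δt_x=1.0353, Δt_y=3.8637
    x: enter (5,4) at t=0.6936
    x: enter (4,4) at t=1.7289 ← occupied
  → r_2 = 1.7289
beam 3: φ=45°, α=285°
  dir = (cos 285°, sin 285°) = (0.2588, -0.9659); from cell (6,4)
  next x-line at t=1.2750, next y-line at t=0.5280; Δt_x=3.8637, Δt_y=1.0353
    y: enter (6,3) at t=0.5280 ← occupied
  → r_3 = 0.5280
beam 4: φ=135°, α=15°
  dir = (cos 15°, sin 15°) = (0.9659, 0.2588); from cell (6,4)
  next x-line at t=0.3416, next y-line at t=1.8932; Δt_x=1.0353, Δt_y=3.8637
    x: enter (7,4) at t=0.3416
    x: enter (8,4) at t=1.3769 ← occupied
  → r_4 = 1.3769

ranges = [2.5778, 1.7289, 0.5280, 1.3769]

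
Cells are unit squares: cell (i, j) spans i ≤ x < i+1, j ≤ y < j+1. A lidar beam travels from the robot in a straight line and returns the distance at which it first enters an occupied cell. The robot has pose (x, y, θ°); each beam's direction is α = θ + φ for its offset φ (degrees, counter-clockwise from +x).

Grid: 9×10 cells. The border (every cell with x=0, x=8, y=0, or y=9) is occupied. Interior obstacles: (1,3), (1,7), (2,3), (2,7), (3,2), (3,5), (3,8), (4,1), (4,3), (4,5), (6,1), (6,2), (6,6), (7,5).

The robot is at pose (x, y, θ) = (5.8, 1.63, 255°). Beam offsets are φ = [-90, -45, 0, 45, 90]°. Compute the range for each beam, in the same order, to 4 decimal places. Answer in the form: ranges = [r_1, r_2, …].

beam 1: φ=-90°, α=165°
  dir = (cos 165°, sin 165°) = (-0.9659, 0.2588); from cell (5,1)
  next x-line at t=0.8282, next y-line at t=1.4296; Δt_x=1.0353, Δt_y=3.8637
    x: enter (4,1) at t=0.8282 ← occupied
  → r_1 = 0.8282
beam 2: φ=-45°, α=210°
  dir = (cos 210°, sin 210°) = (-0.8660, -0.5000); from cell (5,1)
  next x-line at t=0.9238, next y-line at t=1.2600; Δt_x=1.1547, Δt_y=2.0000
    x: enter (4,1) at t=0.9238 ← occupied
  → r_2 = 0.9238
beam 3: φ=0°, α=255°
  dir = (cos 255°, sin 255°) = (-0.2588, -0.9659); from cell (5,1)
  next x-line at t=3.0910, next y-line at t=0.6522; Δt_x=3.8637, Δt_y=1.0353
    y: enter (5,0) at t=0.6522 ← occupied
  → r_3 = 0.6522
beam 4: φ=45°, α=300°
  dir = (cos 300°, sin 300°) = (0.5000, -0.8660); from cell (5,1)
  next x-line at t=0.4000, next y-line at t=0.7275; Δt_x=2.0000, Δt_y=1.1547
    x: enter (6,1) at t=0.4000 ← occupied
  → r_4 = 0.4000
beam 5: φ=90°, α=345°
  dir = (cos 345°, sin 345°) = (0.9659, -0.2588); from cell (5,1)
  next x-line at t=0.2071, next y-line at t=2.4341; Δt_x=1.0353, Δt_y=3.8637
    x: enter (6,1) at t=0.2071 ← occupied
  → r_5 = 0.2071

ranges = [0.8282, 0.9238, 0.6522, 0.4000, 0.2071]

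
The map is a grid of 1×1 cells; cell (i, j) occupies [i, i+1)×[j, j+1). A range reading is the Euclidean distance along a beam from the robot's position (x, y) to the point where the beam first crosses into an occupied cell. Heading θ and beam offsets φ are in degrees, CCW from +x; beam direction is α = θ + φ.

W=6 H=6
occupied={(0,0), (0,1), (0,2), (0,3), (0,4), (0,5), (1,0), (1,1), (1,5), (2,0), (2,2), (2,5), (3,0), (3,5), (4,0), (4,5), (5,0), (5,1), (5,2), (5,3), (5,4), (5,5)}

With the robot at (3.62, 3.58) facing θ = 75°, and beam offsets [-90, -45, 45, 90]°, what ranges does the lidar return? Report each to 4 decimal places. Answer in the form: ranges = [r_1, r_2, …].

ranges = [1.4287, 1.5935, 1.6397, 2.7124]

beam 1: φ=-90°, α=345°
  direction (0.9659, -0.2588); cell (3,3); t to first gridline: x 0.3934, y 2.2409 (then +1.0353 / +3.8637)
    (4,3) via x @ 0.3934
    (5,3) via x @ 1.4287  # hit
  → r_1 = 1.4287
beam 2: φ=-45°, α=30°
  direction (0.8660, 0.5000); cell (3,3); t to first gridline: x 0.4388, y 0.8400 (then +1.1547 / +2.0000)
    (4,3) via x @ 0.4388
    (4,4) via y @ 0.8400
    (5,4) via x @ 1.5935  # hit
  → r_2 = 1.5935
beam 3: φ=45°, α=120°
  direction (-0.5000, 0.8660); cell (3,3); t to first gridline: x 1.2400, y 0.4850 (then +2.0000 / +1.1547)
    (3,4) via y @ 0.4850
    (2,4) via x @ 1.2400
    (2,5) via y @ 1.6397  # hit
  → r_3 = 1.6397
beam 4: φ=90°, α=165°
  direction (-0.9659, 0.2588); cell (3,3); t to first gridline: x 0.6419, y 1.6228 (then +1.0353 / +3.8637)
    (2,3) via x @ 0.6419
    (2,4) via y @ 1.6228
    (1,4) via x @ 1.6771
    (0,4) via x @ 2.7124  # hit
  → r_4 = 2.7124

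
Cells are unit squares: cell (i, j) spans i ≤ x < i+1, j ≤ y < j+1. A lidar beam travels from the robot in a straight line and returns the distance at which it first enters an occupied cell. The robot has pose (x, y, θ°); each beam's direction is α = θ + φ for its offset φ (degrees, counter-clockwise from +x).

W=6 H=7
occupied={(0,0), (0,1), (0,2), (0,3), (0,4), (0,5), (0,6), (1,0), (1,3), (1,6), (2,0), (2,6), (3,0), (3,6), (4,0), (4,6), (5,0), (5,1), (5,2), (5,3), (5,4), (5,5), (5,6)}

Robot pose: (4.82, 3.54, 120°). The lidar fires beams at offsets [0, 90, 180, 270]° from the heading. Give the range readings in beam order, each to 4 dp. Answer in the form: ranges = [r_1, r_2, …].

ranges = [2.8406, 4.4110, 0.3600, 0.2078]

beam 1: φ=0°, α=120°
  d=(-0.5000,0.8660)  start (4,3)  tX=1.6400 tY=0.5312  stride 1/|dx|=2.0000 1/|dy|=1.1547
    cross y-line → (4,4), t=0.5312
    cross x-line → (3,4), t=1.6400
    cross y-line → (3,5), t=1.6859
    cross y-line → (3,6), t=2.8406 (wall)
  → r_1 = 2.8406
beam 2: φ=90°, α=210°
  d=(-0.8660,-0.5000)  start (4,3)  tX=0.9469 tY=1.0800  stride 1/|dx|=1.1547 1/|dy|=2.0000
    cross x-line → (3,3), t=0.9469
    cross y-line → (3,2), t=1.0800
    cross x-line → (2,2), t=2.1016
    cross y-line → (2,1), t=3.0800
    cross x-line → (1,1), t=3.2563
    cross x-line → (0,1), t=4.4110 (wall)
  → r_2 = 4.4110
beam 3: φ=180°, α=300°
  d=(0.5000,-0.8660)  start (4,3)  tX=0.3600 tY=0.6235  stride 1/|dx|=2.0000 1/|dy|=1.1547
    cross x-line → (5,3), t=0.3600 (wall)
  → r_3 = 0.3600
beam 4: φ=270°, α=30°
  d=(0.8660,0.5000)  start (4,3)  tX=0.2078 tY=0.9200  stride 1/|dx|=1.1547 1/|dy|=2.0000
    cross x-line → (5,3), t=0.2078 (wall)
  → r_4 = 0.2078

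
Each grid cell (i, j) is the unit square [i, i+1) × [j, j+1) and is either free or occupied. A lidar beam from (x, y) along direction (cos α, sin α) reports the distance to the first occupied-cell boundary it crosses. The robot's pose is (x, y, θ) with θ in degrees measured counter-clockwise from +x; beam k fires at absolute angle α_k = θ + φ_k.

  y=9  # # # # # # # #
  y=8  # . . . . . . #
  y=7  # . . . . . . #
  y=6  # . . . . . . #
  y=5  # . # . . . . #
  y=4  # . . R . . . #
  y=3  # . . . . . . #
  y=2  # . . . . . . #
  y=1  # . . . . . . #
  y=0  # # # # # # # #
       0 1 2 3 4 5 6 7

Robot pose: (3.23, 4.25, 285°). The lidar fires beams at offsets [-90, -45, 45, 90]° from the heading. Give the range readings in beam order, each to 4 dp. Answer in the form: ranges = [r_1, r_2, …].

beam 1: φ=-90°, α=195°
  cosα=-0.9659 sinα=-0.2588 | (3,4) | tMaxX 0.2381 tMaxY 0.9659 | tΔX 1.0353 tΔY 3.8637
    t=0.2381 [x] (2,4)
    t=0.9659 [y] (2,3)
    t=1.2734 [x] (1,3)
    t=2.3087 [x] (0,3) — stop
  → r_1 = 2.3087
beam 2: φ=-45°, α=240°
  cosα=-0.5000 sinα=-0.8660 | (3,4) | tMaxX 0.4600 tMaxY 0.2887 | tΔX 2.0000 tΔY 1.1547
    t=0.2887 [y] (3,3)
    t=0.4600 [x] (2,3)
    t=1.4434 [y] (2,2)
    t=2.4600 [x] (1,2)
    t=2.5981 [y] (1,1)
    t=3.7528 [y] (1,0) — stop
  → r_2 = 3.7528
beam 3: φ=45°, α=330°
  cosα=0.8660 sinα=-0.5000 | (3,4) | tMaxX 0.8891 tMaxY 0.5000 | tΔX 1.1547 tΔY 2.0000
    t=0.5000 [y] (3,3)
    t=0.8891 [x] (4,3)
    t=2.0438 [x] (5,3)
    t=2.5000 [y] (5,2)
    t=3.1985 [x] (6,2)
    t=4.3532 [x] (7,2) — stop
  → r_3 = 4.3532
beam 4: φ=90°, α=15°
  cosα=0.9659 sinα=0.2588 | (3,4) | tMaxX 0.7972 tMaxY 2.8978 | tΔX 1.0353 tΔY 3.8637
    t=0.7972 [x] (4,4)
    t=1.8324 [x] (5,4)
    t=2.8677 [x] (6,4)
    t=2.8978 [y] (6,5)
    t=3.9030 [x] (7,5) — stop
  → r_4 = 3.9030

ranges = [2.3087, 3.7528, 4.3532, 3.9030]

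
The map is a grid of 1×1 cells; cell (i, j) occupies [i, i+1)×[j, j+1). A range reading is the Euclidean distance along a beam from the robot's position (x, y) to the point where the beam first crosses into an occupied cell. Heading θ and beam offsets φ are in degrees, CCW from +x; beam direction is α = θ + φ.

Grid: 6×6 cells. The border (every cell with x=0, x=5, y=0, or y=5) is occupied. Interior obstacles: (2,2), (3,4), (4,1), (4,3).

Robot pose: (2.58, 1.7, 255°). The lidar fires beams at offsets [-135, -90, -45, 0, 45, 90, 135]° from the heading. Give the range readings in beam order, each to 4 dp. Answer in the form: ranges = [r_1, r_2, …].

ranges = [0.3464, 1.6357, 1.4000, 0.7247, 0.8083, 1.4701, 2.6000]

beam 1: φ=-135°, α=120°
  direction (-0.5000, 0.8660); cell (2,1); t to first gridline: x 1.1600, y 0.3464 (then +2.0000 / +1.1547)
    (2,2) via y @ 0.3464  # hit
  → r_1 = 0.3464
beam 2: φ=-90°, α=165°
  direction (-0.9659, 0.2588); cell (2,1); t to first gridline: x 0.6005, y 1.1591 (then +1.0353 / +3.8637)
    (1,1) via x @ 0.6005
    (1,2) via y @ 1.1591
    (0,2) via x @ 1.6357  # hit
  → r_2 = 1.6357
beam 3: φ=-45°, α=210°
  direction (-0.8660, -0.5000); cell (2,1); t to first gridline: x 0.6697, y 1.4000 (then +1.1547 / +2.0000)
    (1,1) via x @ 0.6697
    (1,0) via y @ 1.4000  # hit
  → r_3 = 1.4000
beam 4: φ=0°, α=255°
  direction (-0.2588, -0.9659); cell (2,1); t to first gridline: x 2.2409, y 0.7247 (then +3.8637 / +1.0353)
    (2,0) via y @ 0.7247  # hit
  → r_4 = 0.7247
beam 5: φ=45°, α=300°
  direction (0.5000, -0.8660); cell (2,1); t to first gridline: x 0.8400, y 0.8083 (then +2.0000 / +1.1547)
    (2,0) via y @ 0.8083  # hit
  → r_5 = 0.8083
beam 6: φ=90°, α=345°
  direction (0.9659, -0.2588); cell (2,1); t to first gridline: x 0.4348, y 2.7046 (then +1.0353 / +3.8637)
    (3,1) via x @ 0.4348
    (4,1) via x @ 1.4701  # hit
  → r_6 = 1.4701
beam 7: φ=135°, α=30°
  direction (0.8660, 0.5000); cell (2,1); t to first gridline: x 0.4850, y 0.6000 (then +1.1547 / +2.0000)
    (3,1) via x @ 0.4850
    (3,2) via y @ 0.6000
    (4,2) via x @ 1.6397
    (4,3) via y @ 2.6000  # hit
  → r_7 = 2.6000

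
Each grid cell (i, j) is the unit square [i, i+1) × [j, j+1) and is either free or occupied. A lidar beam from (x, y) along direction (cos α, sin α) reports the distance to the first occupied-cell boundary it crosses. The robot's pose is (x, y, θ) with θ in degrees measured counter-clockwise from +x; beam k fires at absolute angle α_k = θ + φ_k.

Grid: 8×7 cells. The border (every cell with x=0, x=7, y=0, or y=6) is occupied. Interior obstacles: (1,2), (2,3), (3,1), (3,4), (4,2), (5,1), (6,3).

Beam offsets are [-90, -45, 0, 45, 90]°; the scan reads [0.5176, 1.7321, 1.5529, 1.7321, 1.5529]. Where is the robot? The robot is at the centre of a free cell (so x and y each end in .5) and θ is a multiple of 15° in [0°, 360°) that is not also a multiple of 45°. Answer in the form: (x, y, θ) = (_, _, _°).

(x, y, θ) = (2.5, 4.5, 105°)

The pose lattice has 23·16 = 368 candidates. Test each by forward raycasting.
  (1.5, 5.5, 255°): beam 2 = 0.5774 ≠ 1.7321 ✗
  (5.5, 2.5, 285°): beam 2 = 0.5774 ≠ 1.7321 ✗
  (2.5, 2.5, 165°): beam 2 = 0.5774 ≠ 1.7321 ✗
  (3.5, 2.5, 150°): beam 1 = 4.0415 ≠ 0.5176 ✗
  …
  (2.5, 4.5, 105°): r_1=0.5176, r_2=1.7321, r_3=1.5529, r_4=1.7321, r_5=1.5529 — all match ✓
Unique over the lattice → pose = (2.5, 4.5, 105°).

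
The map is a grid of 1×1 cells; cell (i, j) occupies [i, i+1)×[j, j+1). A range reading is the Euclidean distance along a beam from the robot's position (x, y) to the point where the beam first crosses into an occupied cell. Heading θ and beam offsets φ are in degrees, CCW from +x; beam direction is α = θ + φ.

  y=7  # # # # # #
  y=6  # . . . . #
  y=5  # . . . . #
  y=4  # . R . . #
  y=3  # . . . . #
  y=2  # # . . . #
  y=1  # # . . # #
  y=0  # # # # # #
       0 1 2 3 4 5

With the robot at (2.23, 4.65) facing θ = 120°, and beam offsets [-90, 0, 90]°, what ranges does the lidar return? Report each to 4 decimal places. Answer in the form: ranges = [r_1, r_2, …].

beam 1: φ=-90°, α=30°
  dir = (cos 30°, sin 30°) = (0.8660, 0.5000); from cell (2,4)
  next x-line at t=0.8891, next y-line at t=0.7000; Δt_x=1.1547, Δt_y=2.0000
    y: enter (2,5) at t=0.7000
    x: enter (3,5) at t=0.8891
    x: enter (4,5) at t=2.0438
    y: enter (4,6) at t=2.7000
    x: enter (5,6) at t=3.1985 ← occupied
  → r_1 = 3.1985
beam 2: φ=0°, α=120°
  dir = (cos 120°, sin 120°) = (-0.5000, 0.8660); from cell (2,4)
  next x-line at t=0.4600, next y-line at t=0.4041; Δt_x=2.0000, Δt_y=1.1547
    y: enter (2,5) at t=0.4041
    x: enter (1,5) at t=0.4600
    y: enter (1,6) at t=1.5588
    x: enter (0,6) at t=2.4600 ← occupied
  → r_2 = 2.4600
beam 3: φ=90°, α=210°
  dir = (cos 210°, sin 210°) = (-0.8660, -0.5000); from cell (2,4)
  next x-line at t=0.2656, next y-line at t=1.3000; Δt_x=1.1547, Δt_y=2.0000
    x: enter (1,4) at t=0.2656
    y: enter (1,3) at t=1.3000
    x: enter (0,3) at t=1.4203 ← occupied
  → r_3 = 1.4203

ranges = [3.1985, 2.4600, 1.4203]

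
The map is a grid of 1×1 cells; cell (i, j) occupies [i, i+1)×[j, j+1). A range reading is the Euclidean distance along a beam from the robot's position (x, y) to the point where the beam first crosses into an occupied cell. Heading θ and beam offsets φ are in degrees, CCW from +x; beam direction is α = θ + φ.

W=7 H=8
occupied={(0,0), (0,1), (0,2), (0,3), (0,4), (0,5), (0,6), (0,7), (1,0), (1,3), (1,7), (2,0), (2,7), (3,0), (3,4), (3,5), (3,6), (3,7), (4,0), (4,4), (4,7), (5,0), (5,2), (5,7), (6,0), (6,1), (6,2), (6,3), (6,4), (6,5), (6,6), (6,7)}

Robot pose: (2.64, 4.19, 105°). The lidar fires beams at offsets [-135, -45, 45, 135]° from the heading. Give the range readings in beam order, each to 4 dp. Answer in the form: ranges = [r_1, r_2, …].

beam 1: φ=-135°, α=330°
  direction (0.8660, -0.5000); cell (2,4); t to first gridline: x 0.4157, y 0.3800 (then +1.1547 / +2.0000)
    (2,3) via y @ 0.3800
    (3,3) via x @ 0.4157
    (4,3) via x @ 1.5704
    (4,2) via y @ 2.3800
    (5,2) via x @ 2.7251  # hit
  → r_1 = 2.7251
beam 2: φ=-45°, α=60°
  direction (0.5000, 0.8660); cell (2,4); t to first gridline: x 0.7200, y 0.9353 (then +2.0000 / +1.1547)
    (3,4) via x @ 0.7200  # hit
  → r_2 = 0.7200
beam 3: φ=45°, α=150°
  direction (-0.8660, 0.5000); cell (2,4); t to first gridline: x 0.7390, y 1.6200 (then +1.1547 / +2.0000)
    (1,4) via x @ 0.7390
    (1,5) via y @ 1.6200
    (0,5) via x @ 1.8937  # hit
  → r_3 = 1.8937
beam 4: φ=135°, α=240°
  direction (-0.5000, -0.8660); cell (2,4); t to first gridline: x 1.2800, y 0.2194 (then +2.0000 / +1.1547)
    (2,3) via y @ 0.2194
    (1,3) via x @ 1.2800  # hit
  → r_4 = 1.2800

ranges = [2.7251, 0.7200, 1.8937, 1.2800]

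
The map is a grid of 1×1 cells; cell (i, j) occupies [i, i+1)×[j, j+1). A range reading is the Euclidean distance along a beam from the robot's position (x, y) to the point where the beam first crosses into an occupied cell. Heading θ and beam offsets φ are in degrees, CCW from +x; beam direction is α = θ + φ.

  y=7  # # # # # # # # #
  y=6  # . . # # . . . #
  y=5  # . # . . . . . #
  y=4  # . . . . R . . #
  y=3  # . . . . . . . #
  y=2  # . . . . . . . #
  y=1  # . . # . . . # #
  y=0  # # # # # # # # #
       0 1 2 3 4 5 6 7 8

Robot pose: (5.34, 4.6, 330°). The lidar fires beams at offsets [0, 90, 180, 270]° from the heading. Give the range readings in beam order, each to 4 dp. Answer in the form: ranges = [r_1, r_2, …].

beam 1: φ=0°, α=330°
  d=(0.8660,-0.5000)  start (5,4)  tX=0.7621 tY=1.2000  stride 1/|dx|=1.1547 1/|dy|=2.0000
    cross x-line → (6,4), t=0.7621
    cross y-line → (6,3), t=1.2000
    cross x-line → (7,3), t=1.9168
    cross x-line → (8,3), t=3.0715 (wall)
  → r_1 = 3.0715
beam 2: φ=90°, α=60°
  d=(0.5000,0.8660)  start (5,4)  tX=1.3200 tY=0.4619  stride 1/|dx|=2.0000 1/|dy|=1.1547
    cross y-line → (5,5), t=0.4619
    cross x-line → (6,5), t=1.3200
    cross y-line → (6,6), t=1.6166
    cross y-line → (6,7), t=2.7713 (wall)
  → r_2 = 2.7713
beam 3: φ=180°, α=150°
  d=(-0.8660,0.5000)  start (5,4)  tX=0.3926 tY=0.8000  stride 1/|dx|=1.1547 1/|dy|=2.0000
    cross x-line → (4,4), t=0.3926
    cross y-line → (4,5), t=0.8000
    cross x-line → (3,5), t=1.5473
    cross x-line → (2,5), t=2.7020 (wall)
  → r_3 = 2.7020
beam 4: φ=270°, α=240°
  d=(-0.5000,-0.8660)  start (5,4)  tX=0.6800 tY=0.6928  stride 1/|dx|=2.0000 1/|dy|=1.1547
    cross x-line → (4,4), t=0.6800
    cross y-line → (4,3), t=0.6928
    cross y-line → (4,2), t=1.8475
    cross x-line → (3,2), t=2.6800
    cross y-line → (3,1), t=3.0022 (wall)
  → r_4 = 3.0022

ranges = [3.0715, 2.7713, 2.7020, 3.0022]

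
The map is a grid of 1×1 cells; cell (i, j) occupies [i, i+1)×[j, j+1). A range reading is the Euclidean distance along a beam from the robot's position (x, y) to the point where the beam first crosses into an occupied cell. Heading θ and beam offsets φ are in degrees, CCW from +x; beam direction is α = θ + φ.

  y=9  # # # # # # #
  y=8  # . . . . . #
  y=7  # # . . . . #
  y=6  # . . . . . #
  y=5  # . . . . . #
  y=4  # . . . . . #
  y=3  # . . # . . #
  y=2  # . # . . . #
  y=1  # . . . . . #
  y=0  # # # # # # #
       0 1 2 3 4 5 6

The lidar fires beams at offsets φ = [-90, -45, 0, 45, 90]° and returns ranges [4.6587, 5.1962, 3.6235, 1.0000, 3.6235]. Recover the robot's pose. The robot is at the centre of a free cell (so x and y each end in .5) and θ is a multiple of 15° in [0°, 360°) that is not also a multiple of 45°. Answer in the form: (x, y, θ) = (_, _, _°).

Candidates: 37 free-cell centres × 16 headings = 592 poses. Raycast each; keep the one whose scan matches to 4 dp.
  (5.5, 3.5, 75°): beam 1 = 0.5176 ≠ 4.6587 ✗
  (2.5, 7.5, 285°): beam 1 = 0.5176 ≠ 4.6587 ✗
  (3.5, 6.5, 285°): beam 1 = 2.5882 ≠ 4.6587 ✗
  …
  (4.5, 4.5, 165°): r_1=4.6587, r_2=5.1962, r_3=3.6235, r_4=1.0000, r_5=3.6235 — all match ✓
No second candidate reproduces the full scan.

(x, y, θ) = (4.5, 4.5, 165°)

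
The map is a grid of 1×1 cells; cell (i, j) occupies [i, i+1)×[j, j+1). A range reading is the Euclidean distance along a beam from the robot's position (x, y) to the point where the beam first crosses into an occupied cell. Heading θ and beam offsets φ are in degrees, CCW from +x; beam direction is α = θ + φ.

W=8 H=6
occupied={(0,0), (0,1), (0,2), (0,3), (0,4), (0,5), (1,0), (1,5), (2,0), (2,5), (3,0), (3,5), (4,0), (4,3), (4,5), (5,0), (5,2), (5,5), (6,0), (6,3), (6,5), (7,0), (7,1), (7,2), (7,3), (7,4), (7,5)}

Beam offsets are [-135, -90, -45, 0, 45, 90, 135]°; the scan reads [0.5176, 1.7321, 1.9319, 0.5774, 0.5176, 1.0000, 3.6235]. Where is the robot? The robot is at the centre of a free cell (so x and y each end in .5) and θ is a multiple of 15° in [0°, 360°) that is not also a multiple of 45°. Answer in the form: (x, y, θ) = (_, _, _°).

Candidates: 21 free-cell centres × 16 headings = 336 poses. Raycast each; keep the one whose scan matches to 4 dp.
  (2.5, 4.5, 240°): beam 2 = 1.0000 ≠ 1.7321 ✗
  (6.5, 2.5, 105°): beam 1 = 0.5774 ≠ 0.5176 ✗
  (3.5, 2.5, 60°): beam 1 = 1.5529 ≠ 0.5176 ✗
  (5.5, 1.5, 195°): beam 1 = 0.5774 ≠ 0.5176 ✗
  …
  (4.5, 4.5, 60°): r_1=0.5176, r_2=1.7321, r_3=1.9319, r_4=0.5774, r_5=0.5176, r_6=1.0000, r_7=3.6235 — all match ✓
Unique over the lattice → pose = (4.5, 4.5, 60°).

(x, y, θ) = (4.5, 4.5, 60°)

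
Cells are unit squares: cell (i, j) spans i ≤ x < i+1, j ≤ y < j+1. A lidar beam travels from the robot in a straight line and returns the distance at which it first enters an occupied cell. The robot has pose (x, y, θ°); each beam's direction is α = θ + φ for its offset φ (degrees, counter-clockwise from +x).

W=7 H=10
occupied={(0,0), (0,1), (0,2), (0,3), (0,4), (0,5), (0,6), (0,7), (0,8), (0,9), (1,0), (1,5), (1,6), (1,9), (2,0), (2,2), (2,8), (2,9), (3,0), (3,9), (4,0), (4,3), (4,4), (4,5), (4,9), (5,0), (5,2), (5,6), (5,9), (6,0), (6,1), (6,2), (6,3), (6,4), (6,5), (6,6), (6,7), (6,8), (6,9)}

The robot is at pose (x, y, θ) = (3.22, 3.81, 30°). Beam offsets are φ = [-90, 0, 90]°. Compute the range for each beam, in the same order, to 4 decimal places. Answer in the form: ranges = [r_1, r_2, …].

beam 1: φ=-90°, α=300°
  d=(0.5000,-0.8660)  start (3,3)  tX=1.5600 tY=0.9353  stride 1/|dx|=2.0000 1/|dy|=1.1547
    cross y-line → (3,2), t=0.9353
    cross x-line → (4,2), t=1.5600
    cross y-line → (4,1), t=2.0900
    cross y-line → (4,0), t=3.2447 (wall)
  → r_1 = 3.2447
beam 2: φ=0°, α=30°
  d=(0.8660,0.5000)  start (3,3)  tX=0.9007 tY=0.3800  stride 1/|dx|=1.1547 1/|dy|=2.0000
    cross y-line → (3,4), t=0.3800
    cross x-line → (4,4), t=0.9007 (wall)
  → r_2 = 0.9007
beam 3: φ=90°, α=120°
  d=(-0.5000,0.8660)  start (3,3)  tX=0.4400 tY=0.2194  stride 1/|dx|=2.0000 1/|dy|=1.1547
    cross y-line → (3,4), t=0.2194
    cross x-line → (2,4), t=0.4400
    cross y-line → (2,5), t=1.3741
    cross x-line → (1,5), t=2.4400 (wall)
  → r_3 = 2.4400

ranges = [3.2447, 0.9007, 2.4400]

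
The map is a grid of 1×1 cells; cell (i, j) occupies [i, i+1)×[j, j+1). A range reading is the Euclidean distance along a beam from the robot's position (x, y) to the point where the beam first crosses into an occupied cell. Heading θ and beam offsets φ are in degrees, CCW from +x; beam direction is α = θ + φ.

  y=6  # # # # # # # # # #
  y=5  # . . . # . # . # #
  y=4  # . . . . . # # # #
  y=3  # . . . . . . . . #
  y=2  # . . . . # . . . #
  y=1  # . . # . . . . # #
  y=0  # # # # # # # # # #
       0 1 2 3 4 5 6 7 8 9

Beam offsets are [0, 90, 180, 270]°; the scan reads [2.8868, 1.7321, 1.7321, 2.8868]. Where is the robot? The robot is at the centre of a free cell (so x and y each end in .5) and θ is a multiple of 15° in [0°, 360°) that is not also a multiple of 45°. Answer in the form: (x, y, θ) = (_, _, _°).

(x, y, θ) = (3.5, 3.5, 240°)

Enumerate (i+0.5, j+0.5, θ) over the 31 free cells and 16 admissible headings. For each, cast all 4 beams and compare to the given ranges.
  (8.5, 2.5, 285°): beam 1 = 0.5176 ≠ 2.8868 ✗
  (1.5, 2.5, 105°): beam 1 = 1.9319 ≠ 2.8868 ✗
  (7.5, 1.5, 60°): beam 3 = 0.5774 ≠ 1.7321 ✗
  (4.5, 1.5, 240°): beam 1 = 0.5774 ≠ 2.8868 ✗
  …
  (3.5, 3.5, 240°): r_1=2.8868, r_2=1.7321, r_3=1.7321, r_4=2.8868 — all match ✓
Only this pose fits every beam.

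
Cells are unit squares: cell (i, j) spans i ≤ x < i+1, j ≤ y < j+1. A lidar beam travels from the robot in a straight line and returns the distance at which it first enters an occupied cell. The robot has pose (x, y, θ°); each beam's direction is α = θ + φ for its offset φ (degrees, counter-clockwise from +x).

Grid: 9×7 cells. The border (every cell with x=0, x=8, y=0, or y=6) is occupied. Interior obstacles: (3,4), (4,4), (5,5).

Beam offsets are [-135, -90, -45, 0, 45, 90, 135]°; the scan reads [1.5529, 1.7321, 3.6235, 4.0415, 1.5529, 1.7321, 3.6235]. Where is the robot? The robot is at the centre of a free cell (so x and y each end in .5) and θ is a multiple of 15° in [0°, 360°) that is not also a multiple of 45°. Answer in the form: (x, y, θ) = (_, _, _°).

Enumerate (i+0.5, j+0.5, θ) over the 32 free cells and 16 admissible headings. For each, cast all 7 beams and compare to the given ranges.
  (1.5, 4.5, 210°): beam 2 = 1.0000 ≠ 1.7321 ✗
  (7.5, 5.5, 30°): beam 1 = 4.6587 ≠ 1.5529 ✗
  (4.5, 5.5, 210°): beam 1 = 0.5176 ≠ 1.5529 ✗
  (4.5, 2.5, 150°): beam 1 = 3.6235 ≠ 1.5529 ✗
  (7.5, 2.5, 165°): beam 1 = 0.5774 ≠ 1.5529 ✗
  …
  (4.5, 2.5, 30°): r_1=1.5529, r_2=1.7321, r_3=3.6235, r_4=4.0415, r_5=1.5529, r_6=1.7321, r_7=3.6235 — all match ✓
Only this pose fits every beam.

(x, y, θ) = (4.5, 2.5, 30°)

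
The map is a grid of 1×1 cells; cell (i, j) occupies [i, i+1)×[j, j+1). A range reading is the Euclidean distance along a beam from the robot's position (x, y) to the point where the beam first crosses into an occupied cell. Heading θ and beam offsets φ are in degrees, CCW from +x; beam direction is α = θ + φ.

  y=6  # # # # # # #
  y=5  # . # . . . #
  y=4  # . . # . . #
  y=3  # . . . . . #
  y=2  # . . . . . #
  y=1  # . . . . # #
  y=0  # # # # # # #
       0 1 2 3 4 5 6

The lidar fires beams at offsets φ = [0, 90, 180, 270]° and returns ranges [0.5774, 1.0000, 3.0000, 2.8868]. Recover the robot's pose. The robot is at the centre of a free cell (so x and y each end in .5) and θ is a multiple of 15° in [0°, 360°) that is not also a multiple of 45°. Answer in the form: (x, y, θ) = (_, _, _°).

The pose lattice has 22·16 = 352 candidates. Test each by forward raycasting.
  (3.5, 3.5, 150°): beam 1 = 2.8868 ≠ 0.5774 ✗
  (2.5, 1.5, 255°): beam 1 = 0.5176 ≠ 0.5774 ✗
  (3.5, 3.5, 330°): beam 1 = 2.8868 ≠ 0.5774 ✗
  (1.5, 1.5, 165°): beam 1 = 0.5176 ≠ 0.5774 ✗
  (1.5, 4.5, 60°): beam 1 = 1.0000 ≠ 0.5774 ✗
  …
  (1.5, 2.5, 150°): r_1=0.5774, r_2=1.0000, r_3=3.0000, r_4=2.8868 — all match ✓
No second candidate reproduces the full scan.

(x, y, θ) = (1.5, 2.5, 150°)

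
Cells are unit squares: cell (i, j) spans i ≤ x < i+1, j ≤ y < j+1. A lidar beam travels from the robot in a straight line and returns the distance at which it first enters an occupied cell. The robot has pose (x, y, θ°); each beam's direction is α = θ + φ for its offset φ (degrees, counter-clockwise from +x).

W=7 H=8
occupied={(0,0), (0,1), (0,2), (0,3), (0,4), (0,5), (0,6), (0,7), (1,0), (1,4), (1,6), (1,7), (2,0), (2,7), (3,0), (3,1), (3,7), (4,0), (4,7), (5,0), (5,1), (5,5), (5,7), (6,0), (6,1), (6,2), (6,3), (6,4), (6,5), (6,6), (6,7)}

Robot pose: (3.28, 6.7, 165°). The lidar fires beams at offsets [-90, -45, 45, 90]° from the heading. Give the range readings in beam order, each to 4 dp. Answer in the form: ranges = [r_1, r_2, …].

beam 1: φ=-90°, α=75°
  d=(0.2588,0.9659)  start (3,6)  tX=2.7819 tY=0.3106  stride 1/|dx|=3.8637 1/|dy|=1.0353
    cross y-line → (3,7), t=0.3106 (wall)
  → r_1 = 0.3106
beam 2: φ=-45°, α=120°
  d=(-0.5000,0.8660)  start (3,6)  tX=0.5600 tY=0.3464  stride 1/|dx|=2.0000 1/|dy|=1.1547
    cross y-line → (3,7), t=0.3464 (wall)
  → r_2 = 0.3464
beam 3: φ=45°, α=210°
  d=(-0.8660,-0.5000)  start (3,6)  tX=0.3233 tY=1.4000  stride 1/|dx|=1.1547 1/|dy|=2.0000
    cross x-line → (2,6), t=0.3233
    cross y-line → (2,5), t=1.4000
    cross x-line → (1,5), t=1.4780
    cross x-line → (0,5), t=2.6327 (wall)
  → r_3 = 2.6327
beam 4: φ=90°, α=255°
  d=(-0.2588,-0.9659)  start (3,6)  tX=1.0818 tY=0.7247  stride 1/|dx|=3.8637 1/|dy|=1.0353
    cross y-line → (3,5), t=0.7247
    cross x-line → (2,5), t=1.0818
    cross y-line → (2,4), t=1.7600
    cross y-line → (2,3), t=2.7952
    cross y-line → (2,2), t=3.8305
    cross y-line → (2,1), t=4.8658
    cross x-line → (1,1), t=4.9455
    cross y-line → (1,0), t=5.9011 (wall)
  → r_4 = 5.9011

ranges = [0.3106, 0.3464, 2.6327, 5.9011]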